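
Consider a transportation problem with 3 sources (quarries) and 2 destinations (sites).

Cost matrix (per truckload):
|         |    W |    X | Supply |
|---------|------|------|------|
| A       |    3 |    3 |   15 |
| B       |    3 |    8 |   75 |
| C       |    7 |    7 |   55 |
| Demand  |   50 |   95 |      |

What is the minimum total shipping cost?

An optimal shipping plan:
  A to X: 15 × 3 = 45
  B to W: 50 × 3 = 150
  B to X: 25 × 8 = 200
  C to X: 55 × 7 = 385
Total = 45 + 150 + 200 + 385 = 780.

780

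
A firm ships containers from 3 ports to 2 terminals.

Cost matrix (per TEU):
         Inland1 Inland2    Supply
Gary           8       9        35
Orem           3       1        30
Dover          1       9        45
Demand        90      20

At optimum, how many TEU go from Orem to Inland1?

10

Optimal shipments:
  Gary→Inland1: 35 TEU
  Orem→Inland1: 10 TEU
  Orem→Inland2: 20 TEU
  Dover→Inland1: 45 TEU
Total cost = 375.
So Orem→Inland1 carries 10 TEU.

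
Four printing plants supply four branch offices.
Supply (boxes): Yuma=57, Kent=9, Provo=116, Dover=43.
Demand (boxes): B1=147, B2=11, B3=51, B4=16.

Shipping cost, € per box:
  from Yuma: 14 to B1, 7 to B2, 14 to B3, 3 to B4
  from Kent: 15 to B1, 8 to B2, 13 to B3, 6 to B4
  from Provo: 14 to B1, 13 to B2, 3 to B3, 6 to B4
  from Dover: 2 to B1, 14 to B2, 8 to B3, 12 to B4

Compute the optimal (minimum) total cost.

Optimal allocation:
  Yuma->B1: 30 × €14 = €420
  Yuma->B2: 11 × €7 = €77
  Yuma->B4: 16 × €3 = €48
  Kent->B1: 9 × €15 = €135
  Provo->B1: 65 × €14 = €910
  Provo->B3: 51 × €3 = €153
  Dover->B1: 43 × €2 = €86
Total = 420 + 77 + 48 + 135 + 910 + 153 + 86 = €1829.
(Supply check: Yuma ships 57; Kent ships 9; Provo ships 116; Dover ships 43.)

1829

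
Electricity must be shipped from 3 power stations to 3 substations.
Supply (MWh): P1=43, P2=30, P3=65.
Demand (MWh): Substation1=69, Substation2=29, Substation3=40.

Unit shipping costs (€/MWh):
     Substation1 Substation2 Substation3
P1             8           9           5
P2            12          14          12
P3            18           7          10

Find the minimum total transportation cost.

A cheapest plan:
  P1→Substation1: 39 × €8 = €312
  P1→Substation3: 4 × €5 = €20
  P2→Substation1: 30 × €12 = €360
  P3→Substation2: 29 × €7 = €203
  P3→Substation3: 36 × €10 = €360
Total = 312 + 20 + 360 + 203 + 360 = €1255.

1255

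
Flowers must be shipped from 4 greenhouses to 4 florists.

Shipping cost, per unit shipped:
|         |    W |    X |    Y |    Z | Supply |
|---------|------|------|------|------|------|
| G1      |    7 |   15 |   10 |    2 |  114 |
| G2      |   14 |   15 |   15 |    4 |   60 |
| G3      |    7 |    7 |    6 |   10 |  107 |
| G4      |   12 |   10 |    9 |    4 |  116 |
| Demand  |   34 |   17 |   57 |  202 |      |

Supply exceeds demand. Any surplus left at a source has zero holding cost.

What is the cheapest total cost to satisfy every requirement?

1281

An optimal shipping plan:
  G1–W: 1 × 7 = 7
  G1–Z: 113 × 2 = 226
  G2–Z: 60 × 4 = 240
  G3–W: 33 × 7 = 231
  G3–X: 17 × 7 = 119
  G3–Y: 57 × 6 = 342
  G4–Z: 29 × 4 = 116
Total = 7 + 226 + 240 + 231 + 119 + 342 + 116 = 1281.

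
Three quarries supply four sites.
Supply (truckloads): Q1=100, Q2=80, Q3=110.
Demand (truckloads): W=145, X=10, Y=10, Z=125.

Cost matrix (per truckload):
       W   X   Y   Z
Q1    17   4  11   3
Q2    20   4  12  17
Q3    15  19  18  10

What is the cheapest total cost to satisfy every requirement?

An optimal shipping plan:
  Q1->Z: 100 × 3 = 300
  Q2->W: 60 × 20 = 1200
  Q2->X: 10 × 4 = 40
  Q2->Y: 10 × 12 = 120
  Q3->W: 85 × 15 = 1275
  Q3->Z: 25 × 10 = 250
Total = 300 + 1200 + 40 + 120 + 1275 + 250 = 3185.
(Supply check: Q1 ships 100; Q2 ships 80; Q3 ships 110.)

3185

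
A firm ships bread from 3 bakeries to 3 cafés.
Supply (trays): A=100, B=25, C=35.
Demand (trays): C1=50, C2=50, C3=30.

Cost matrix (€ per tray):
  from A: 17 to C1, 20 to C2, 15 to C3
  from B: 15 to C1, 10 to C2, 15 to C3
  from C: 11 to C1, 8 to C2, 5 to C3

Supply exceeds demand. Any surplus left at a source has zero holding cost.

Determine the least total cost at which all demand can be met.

An optimal shipping plan:
  A→C1: 50 × €17 = €850
  A→C3: 20 × €15 = €300
  B→C2: 25 × €10 = €250
  C→C2: 25 × €8 = €200
  C→C3: 10 × €5 = €50
Total = 850 + 300 + 250 + 200 + 50 = €1650.

1650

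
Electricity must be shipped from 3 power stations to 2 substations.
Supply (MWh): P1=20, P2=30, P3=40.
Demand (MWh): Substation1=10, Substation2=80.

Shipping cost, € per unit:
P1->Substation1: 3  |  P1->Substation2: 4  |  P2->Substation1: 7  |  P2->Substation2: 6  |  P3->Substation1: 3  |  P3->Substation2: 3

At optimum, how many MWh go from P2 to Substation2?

Solving gives:
  P1→Substation1: 10 MWh
  P1→Substation2: 10 MWh
  P2→Substation2: 30 MWh
  P3→Substation2: 40 MWh
Total cost = €370.
So P2→Substation2 carries 30 MWh.

30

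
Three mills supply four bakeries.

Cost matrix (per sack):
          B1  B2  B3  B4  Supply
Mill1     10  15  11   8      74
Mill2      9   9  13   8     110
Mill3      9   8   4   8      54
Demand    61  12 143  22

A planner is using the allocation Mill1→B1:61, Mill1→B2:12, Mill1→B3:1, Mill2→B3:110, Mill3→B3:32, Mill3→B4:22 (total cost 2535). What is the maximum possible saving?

Current plan cost = 61·10 + 12·15 + 1·11 + 110·13 + 32·4 + 22·8 = 2535.
Optimal plan:
  Mill1->B3: 74 × 11 = 814
  Mill2->B1: 61 × 9 = 549
  Mill2->B2: 12 × 9 = 108
  Mill2->B3: 15 × 13 = 195
  Mill2->B4: 22 × 8 = 176
  Mill3->B3: 54 × 4 = 216
Optimal cost = 2058.
Saving = 2535 − 2058 = 477.

477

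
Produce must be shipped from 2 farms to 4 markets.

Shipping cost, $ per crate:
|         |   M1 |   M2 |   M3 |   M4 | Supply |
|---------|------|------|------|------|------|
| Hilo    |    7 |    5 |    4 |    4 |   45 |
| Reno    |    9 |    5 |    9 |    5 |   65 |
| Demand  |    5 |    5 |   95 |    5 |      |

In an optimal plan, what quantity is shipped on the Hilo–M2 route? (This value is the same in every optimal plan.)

0

Solving gives:
  Hilo to M3: 45 × $4 = $180
  Reno to M1: 5 × $9 = $45
  Reno to M2: 5 × $5 = $25
  Reno to M3: 50 × $9 = $450
  Reno to M4: 5 × $5 = $25
Total cost = $725.
The route Hilo→M2 is not used.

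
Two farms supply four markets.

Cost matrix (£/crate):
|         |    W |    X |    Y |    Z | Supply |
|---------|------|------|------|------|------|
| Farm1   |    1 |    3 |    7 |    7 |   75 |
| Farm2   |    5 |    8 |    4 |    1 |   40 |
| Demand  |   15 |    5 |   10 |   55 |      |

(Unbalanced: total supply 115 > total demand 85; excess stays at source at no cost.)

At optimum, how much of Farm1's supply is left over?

Minimum-cost shipments:
  Farm1→W: 15 × £1 = £15
  Farm1→X: 5 × £3 = £15
  Farm1→Y: 10 × £7 = £70
  Farm1→Z: 15 × £7 = £105
  Farm2→Z: 40 × £1 = £40
Total cost = £245.
Farm1 ships 45 of its 75, leaving 30.

30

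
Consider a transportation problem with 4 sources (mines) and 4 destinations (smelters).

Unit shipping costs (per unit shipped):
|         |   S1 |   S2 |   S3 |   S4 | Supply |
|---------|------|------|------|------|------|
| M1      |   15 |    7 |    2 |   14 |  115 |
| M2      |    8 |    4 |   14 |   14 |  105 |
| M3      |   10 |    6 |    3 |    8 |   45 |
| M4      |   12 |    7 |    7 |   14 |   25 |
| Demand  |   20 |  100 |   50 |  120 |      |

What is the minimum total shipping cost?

2115

One minimum-cost allocation:
  M1→S3: 50 × 2 = 100
  M1→S4: 65 × 14 = 910
  M2→S1: 20 × 8 = 160
  M2→S2: 85 × 4 = 340
  M3→S4: 45 × 8 = 360
  M4→S2: 15 × 7 = 105
  M4→S4: 10 × 14 = 140
Total = 100 + 910 + 160 + 340 + 360 + 105 + 140 = 2115.
(Supply check: M1 ships 115; M2 ships 105; M3 ships 45; M4 ships 25.)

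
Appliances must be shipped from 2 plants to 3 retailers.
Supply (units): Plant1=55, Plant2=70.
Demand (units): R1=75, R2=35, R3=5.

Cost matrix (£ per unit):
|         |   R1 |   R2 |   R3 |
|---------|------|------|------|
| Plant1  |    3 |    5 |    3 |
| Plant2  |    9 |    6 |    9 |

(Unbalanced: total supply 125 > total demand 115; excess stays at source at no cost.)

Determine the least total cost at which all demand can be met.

600

Optimal allocation:
  Plant1–R1: 50 units
  Plant1–R3: 5 units
  Plant2–R1: 25 units
  Plant2–R2: 35 units
Total cost = £600.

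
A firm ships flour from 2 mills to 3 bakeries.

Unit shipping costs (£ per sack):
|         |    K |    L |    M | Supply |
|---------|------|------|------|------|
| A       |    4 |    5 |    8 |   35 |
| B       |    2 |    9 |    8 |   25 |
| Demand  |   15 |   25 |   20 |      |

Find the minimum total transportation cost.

315

One minimum-cost allocation:
  A→L: 25 × £5 = £125
  A→M: 10 × £8 = £80
  B→K: 15 × £2 = £30
  B→M: 10 × £8 = £80
Total = 125 + 80 + 30 + 80 = £315.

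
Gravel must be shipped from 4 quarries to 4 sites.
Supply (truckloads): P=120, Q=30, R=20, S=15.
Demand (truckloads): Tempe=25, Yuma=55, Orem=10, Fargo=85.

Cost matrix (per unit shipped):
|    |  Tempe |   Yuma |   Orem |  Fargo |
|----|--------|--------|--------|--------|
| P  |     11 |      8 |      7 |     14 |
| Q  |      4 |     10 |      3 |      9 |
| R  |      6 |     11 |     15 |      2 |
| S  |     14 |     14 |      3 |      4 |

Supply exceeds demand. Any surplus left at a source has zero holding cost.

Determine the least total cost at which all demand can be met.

An optimal shipping plan:
  P->Yuma: 55 × 8 = 440
  P->Orem: 10 × 7 = 70
  P->Fargo: 45 × 14 = 630
  Q->Tempe: 25 × 4 = 100
  Q->Fargo: 5 × 9 = 45
  R->Fargo: 20 × 2 = 40
  S->Fargo: 15 × 4 = 60
Total = 440 + 70 + 630 + 100 + 45 + 40 + 60 = 1385.
(Supply check: P ships 110; Q ships 30; R ships 20; S ships 15.)

1385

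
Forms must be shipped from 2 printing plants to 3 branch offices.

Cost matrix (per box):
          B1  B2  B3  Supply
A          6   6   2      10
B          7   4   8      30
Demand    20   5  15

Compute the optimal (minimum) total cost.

220

An optimal shipping plan:
  A->B3: 10 × 2 = 20
  B->B1: 20 × 7 = 140
  B->B2: 5 × 4 = 20
  B->B3: 5 × 8 = 40
Total = 20 + 140 + 20 + 40 = 220.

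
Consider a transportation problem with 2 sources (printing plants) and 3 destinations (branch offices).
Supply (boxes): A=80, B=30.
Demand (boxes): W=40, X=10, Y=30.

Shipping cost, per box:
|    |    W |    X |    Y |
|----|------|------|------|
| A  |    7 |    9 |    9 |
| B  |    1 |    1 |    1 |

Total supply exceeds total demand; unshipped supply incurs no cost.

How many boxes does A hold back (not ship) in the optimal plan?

30

An optimal plan:
  A->W: 40 boxes
  A->X: 10 boxes
  B->Y: 30 boxes
Total cost = 400.
A ships 50 of its 80, leaving 30.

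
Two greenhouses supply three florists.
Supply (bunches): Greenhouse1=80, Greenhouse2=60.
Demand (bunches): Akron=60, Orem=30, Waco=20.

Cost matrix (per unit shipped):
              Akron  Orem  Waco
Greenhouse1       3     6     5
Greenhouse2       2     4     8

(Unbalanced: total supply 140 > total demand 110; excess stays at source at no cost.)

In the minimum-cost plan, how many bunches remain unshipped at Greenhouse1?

30

Minimum-cost shipments:
  Greenhouse1 to Akron: 30 × 3 = 90
  Greenhouse1 to Waco: 20 × 5 = 100
  Greenhouse2 to Akron: 30 × 2 = 60
  Greenhouse2 to Orem: 30 × 4 = 120
Total cost = 370.
Greenhouse1 ships 50 of its 80, leaving 30.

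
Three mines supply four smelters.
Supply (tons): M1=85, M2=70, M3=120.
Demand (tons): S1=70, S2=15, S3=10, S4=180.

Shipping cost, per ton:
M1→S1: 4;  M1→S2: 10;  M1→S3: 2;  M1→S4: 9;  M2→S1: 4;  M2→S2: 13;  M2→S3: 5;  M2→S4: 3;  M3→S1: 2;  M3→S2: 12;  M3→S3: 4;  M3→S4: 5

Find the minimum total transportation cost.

Optimal allocation:
  M1->S1: 60 × 4 = 240
  M1->S2: 15 × 10 = 150
  M1->S3: 10 × 2 = 20
  M2->S4: 70 × 3 = 210
  M3->S1: 10 × 2 = 20
  M3->S4: 110 × 5 = 550
Total = 240 + 150 + 20 + 210 + 20 + 550 = 1190.

1190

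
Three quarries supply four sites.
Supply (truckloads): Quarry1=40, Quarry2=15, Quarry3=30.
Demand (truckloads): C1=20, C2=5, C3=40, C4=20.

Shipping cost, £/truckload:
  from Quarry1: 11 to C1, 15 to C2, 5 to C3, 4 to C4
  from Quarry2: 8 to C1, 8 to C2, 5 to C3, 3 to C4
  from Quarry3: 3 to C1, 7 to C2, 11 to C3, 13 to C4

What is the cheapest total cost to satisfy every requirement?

390

An optimal shipping plan:
  Quarry1→C3: 35 truckloads
  Quarry1→C4: 5 truckloads
  Quarry2→C4: 15 truckloads
  Quarry3→C1: 20 truckloads
  Quarry3→C2: 5 truckloads
  Quarry3→C3: 5 truckloads
Total cost = £390.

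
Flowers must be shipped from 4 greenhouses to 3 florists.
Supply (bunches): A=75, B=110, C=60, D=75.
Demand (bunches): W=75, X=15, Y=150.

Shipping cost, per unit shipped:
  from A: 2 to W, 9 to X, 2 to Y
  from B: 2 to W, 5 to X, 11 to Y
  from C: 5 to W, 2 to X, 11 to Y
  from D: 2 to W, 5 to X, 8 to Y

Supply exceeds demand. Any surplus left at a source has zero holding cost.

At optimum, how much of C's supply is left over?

An optimal plan:
  A–Y: 75 bunches
  B–W: 75 bunches
  C–X: 15 bunches
  D–Y: 75 bunches
Total cost = 930.
C ships 15 of its 60, leaving 45.

45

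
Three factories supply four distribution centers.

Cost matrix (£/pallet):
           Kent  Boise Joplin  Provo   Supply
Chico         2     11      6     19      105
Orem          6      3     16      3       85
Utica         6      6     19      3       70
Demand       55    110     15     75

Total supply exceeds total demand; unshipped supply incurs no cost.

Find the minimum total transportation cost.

One minimum-cost allocation:
  Chico to Kent: 55 × £2 = £110
  Chico to Boise: 30 × £11 = £330
  Chico to Joplin: 15 × £6 = £90
  Orem to Boise: 80 × £3 = £240
  Orem to Provo: 5 × £3 = £15
  Utica to Provo: 70 × £3 = £210
Total = 110 + 330 + 90 + 240 + 15 + 210 = £995.

995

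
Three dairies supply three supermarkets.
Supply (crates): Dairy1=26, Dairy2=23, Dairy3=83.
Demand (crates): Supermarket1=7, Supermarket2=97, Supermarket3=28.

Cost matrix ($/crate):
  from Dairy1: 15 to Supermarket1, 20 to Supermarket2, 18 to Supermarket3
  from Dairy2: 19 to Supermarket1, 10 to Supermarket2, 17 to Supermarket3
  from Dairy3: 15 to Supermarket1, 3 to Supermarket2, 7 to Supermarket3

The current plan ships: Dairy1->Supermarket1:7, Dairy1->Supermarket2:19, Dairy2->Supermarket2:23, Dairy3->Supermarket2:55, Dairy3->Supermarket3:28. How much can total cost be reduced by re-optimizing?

114

Current plan cost = 7·15 + 19·20 + 23·10 + 55·3 + 28·7 = $1076.
Optimal plan:
  Dairy1–Supermarket1: 7 × $15 = $105
  Dairy1–Supermarket3: 19 × $18 = $342
  Dairy2–Supermarket2: 23 × $10 = $230
  Dairy3–Supermarket2: 74 × $3 = $222
  Dairy3–Supermarket3: 9 × $7 = $63
Optimal cost = $962.
Saving = 1076 − 962 = $114.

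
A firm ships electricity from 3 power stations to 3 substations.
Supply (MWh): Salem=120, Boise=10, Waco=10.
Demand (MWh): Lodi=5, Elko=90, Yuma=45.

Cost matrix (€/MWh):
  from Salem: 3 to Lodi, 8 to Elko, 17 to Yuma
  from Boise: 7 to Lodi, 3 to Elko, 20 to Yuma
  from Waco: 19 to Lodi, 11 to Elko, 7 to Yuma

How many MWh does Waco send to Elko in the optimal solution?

The minimum-cost plan:
  Salem to Lodi: 5 MWh
  Salem to Elko: 80 MWh
  Salem to Yuma: 35 MWh
  Boise to Elko: 10 MWh
  Waco to Yuma: 10 MWh
Total cost = €1350.
The route Waco→Elko is not used.

0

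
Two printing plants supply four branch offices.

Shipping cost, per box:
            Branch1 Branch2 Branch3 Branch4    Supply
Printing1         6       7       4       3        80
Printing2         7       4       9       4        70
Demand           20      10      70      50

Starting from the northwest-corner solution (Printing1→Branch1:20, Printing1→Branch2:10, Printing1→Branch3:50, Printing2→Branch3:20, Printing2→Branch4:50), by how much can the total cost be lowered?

Current plan cost = 20·6 + 10·7 + 50·4 + 20·9 + 50·4 = 770.
Optimal plan:
  Printing1→Branch1: 10 × 6 = 60
  Printing1→Branch3: 70 × 4 = 280
  Printing2→Branch1: 10 × 7 = 70
  Printing2→Branch2: 10 × 4 = 40
  Printing2→Branch4: 50 × 4 = 200
Optimal cost = 650.
Saving = 770 − 650 = 120.

120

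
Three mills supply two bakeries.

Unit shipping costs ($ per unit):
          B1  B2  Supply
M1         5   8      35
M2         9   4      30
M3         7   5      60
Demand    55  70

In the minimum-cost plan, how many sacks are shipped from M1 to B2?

Solving gives:
  M1→B1: 35 × $5 = $175
  M2→B2: 30 × $4 = $120
  M3→B1: 20 × $7 = $140
  M3→B2: 40 × $5 = $200
Total cost = $635.
The route M1→B2 is not used.

0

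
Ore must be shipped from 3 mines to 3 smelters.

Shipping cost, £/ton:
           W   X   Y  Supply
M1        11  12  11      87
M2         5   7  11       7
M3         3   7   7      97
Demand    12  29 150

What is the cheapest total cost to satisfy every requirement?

1637

One minimum-cost allocation:
  M1→Y: 87 × £11 = £957
  M2→X: 7 × £7 = £49
  M3→W: 12 × £3 = £36
  M3→X: 22 × £7 = £154
  M3→Y: 63 × £7 = £441
Total = 957 + 49 + 36 + 154 + 441 = £1637.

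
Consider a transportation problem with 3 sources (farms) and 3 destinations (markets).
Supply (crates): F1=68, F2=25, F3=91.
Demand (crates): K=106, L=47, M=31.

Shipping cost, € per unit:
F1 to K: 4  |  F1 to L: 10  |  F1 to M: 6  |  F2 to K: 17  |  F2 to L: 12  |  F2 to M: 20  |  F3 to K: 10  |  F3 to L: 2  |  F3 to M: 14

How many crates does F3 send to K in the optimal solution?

Solving gives:
  F1->K: 37 × €4 = €148
  F1->M: 31 × €6 = €186
  F2->K: 25 × €17 = €425
  F3->K: 44 × €10 = €440
  F3->L: 47 × €2 = €94
Total cost = €1293.
So F3→K carries 44 crates.

44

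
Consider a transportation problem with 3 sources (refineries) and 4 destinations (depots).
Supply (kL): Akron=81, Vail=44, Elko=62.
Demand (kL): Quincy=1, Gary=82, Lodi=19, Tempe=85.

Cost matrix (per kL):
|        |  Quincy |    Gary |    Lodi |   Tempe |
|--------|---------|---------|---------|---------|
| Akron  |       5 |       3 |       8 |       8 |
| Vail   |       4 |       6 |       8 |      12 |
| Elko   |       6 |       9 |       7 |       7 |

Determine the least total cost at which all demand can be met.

Optimal allocation:
  Akron->Gary: 58 kL
  Akron->Tempe: 23 kL
  Vail->Quincy: 1 kL
  Vail->Gary: 24 kL
  Vail->Lodi: 19 kL
  Elko->Tempe: 62 kL
Total cost = 1092.
(Supply check: Akron ships 81; Vail ships 44; Elko ships 62.)

1092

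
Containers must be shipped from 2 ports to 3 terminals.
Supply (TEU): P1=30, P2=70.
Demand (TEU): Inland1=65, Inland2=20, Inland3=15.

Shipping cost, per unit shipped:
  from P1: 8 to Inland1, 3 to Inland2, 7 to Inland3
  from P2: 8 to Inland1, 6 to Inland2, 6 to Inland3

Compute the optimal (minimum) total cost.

670

A cheapest plan:
  P1→Inland1: 10 × 8 = 80
  P1→Inland2: 20 × 3 = 60
  P2→Inland1: 55 × 8 = 440
  P2→Inland3: 15 × 6 = 90
Total = 80 + 60 + 440 + 90 = 670.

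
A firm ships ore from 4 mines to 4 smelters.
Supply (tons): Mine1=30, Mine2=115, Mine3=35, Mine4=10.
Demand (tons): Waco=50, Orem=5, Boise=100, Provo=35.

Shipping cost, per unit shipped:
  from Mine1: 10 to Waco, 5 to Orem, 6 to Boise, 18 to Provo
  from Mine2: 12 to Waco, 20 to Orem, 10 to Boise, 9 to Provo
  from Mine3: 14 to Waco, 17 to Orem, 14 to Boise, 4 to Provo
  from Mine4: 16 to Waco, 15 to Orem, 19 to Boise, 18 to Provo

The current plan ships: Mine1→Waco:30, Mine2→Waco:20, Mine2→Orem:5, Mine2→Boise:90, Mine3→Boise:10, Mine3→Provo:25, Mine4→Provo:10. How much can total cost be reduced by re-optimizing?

Current plan cost = 30·10 + 20·12 + 5·20 + 90·10 + 10·14 + 25·4 + 10·18 = 1960.
Optimal plan:
  Mine1 to Orem: 5 × 5 = 25
  Mine1 to Boise: 25 × 6 = 150
  Mine2 to Waco: 40 × 12 = 480
  Mine2 to Boise: 75 × 10 = 750
  Mine3 to Provo: 35 × 4 = 140
  Mine4 to Waco: 10 × 16 = 160
Optimal cost = 1705.
Saving = 1960 − 1705 = 255.

255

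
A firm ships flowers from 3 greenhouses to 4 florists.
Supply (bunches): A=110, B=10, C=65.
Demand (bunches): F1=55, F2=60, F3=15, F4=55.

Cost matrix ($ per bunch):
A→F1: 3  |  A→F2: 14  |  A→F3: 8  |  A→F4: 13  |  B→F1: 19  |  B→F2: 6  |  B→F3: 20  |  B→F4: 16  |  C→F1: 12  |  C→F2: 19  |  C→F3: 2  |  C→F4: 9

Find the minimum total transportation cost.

1470

An optimal shipping plan:
  A->F1: 55 × $3 = $165
  A->F2: 50 × $14 = $700
  A->F4: 5 × $13 = $65
  B->F2: 10 × $6 = $60
  C->F3: 15 × $2 = $30
  C->F4: 50 × $9 = $450
Total = 165 + 700 + 65 + 60 + 30 + 450 = $1470.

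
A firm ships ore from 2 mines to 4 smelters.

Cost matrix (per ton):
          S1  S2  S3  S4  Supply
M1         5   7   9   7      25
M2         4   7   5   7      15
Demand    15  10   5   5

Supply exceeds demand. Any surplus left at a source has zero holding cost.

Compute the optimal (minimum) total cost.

195

One minimum-cost allocation:
  M1–S1: 5 tons
  M1–S2: 10 tons
  M1–S4: 5 tons
  M2–S1: 10 tons
  M2–S3: 5 tons
Total cost = 195.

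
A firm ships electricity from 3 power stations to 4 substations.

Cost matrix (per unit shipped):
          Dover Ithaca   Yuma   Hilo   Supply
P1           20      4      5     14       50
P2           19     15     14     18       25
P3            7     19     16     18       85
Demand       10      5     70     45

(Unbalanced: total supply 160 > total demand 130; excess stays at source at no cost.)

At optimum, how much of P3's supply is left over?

30

An optimal plan:
  P1->Ithaca: 5 × 4 = 20
  P1->Yuma: 45 × 5 = 225
  P2->Yuma: 25 × 14 = 350
  P3->Dover: 10 × 7 = 70
  P3->Hilo: 45 × 18 = 810
Total cost = 1475.
P3 ships 55 of its 85, leaving 30.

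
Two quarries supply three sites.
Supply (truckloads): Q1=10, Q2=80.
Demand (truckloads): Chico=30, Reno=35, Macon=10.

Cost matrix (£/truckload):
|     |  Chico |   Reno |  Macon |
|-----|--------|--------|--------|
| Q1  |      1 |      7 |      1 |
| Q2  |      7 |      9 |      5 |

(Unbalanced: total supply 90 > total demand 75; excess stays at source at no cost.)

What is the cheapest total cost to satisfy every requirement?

515

One minimum-cost allocation:
  Q1->Chico: 10 truckloads
  Q2->Chico: 20 truckloads
  Q2->Reno: 35 truckloads
  Q2->Macon: 10 truckloads
Total cost = £515.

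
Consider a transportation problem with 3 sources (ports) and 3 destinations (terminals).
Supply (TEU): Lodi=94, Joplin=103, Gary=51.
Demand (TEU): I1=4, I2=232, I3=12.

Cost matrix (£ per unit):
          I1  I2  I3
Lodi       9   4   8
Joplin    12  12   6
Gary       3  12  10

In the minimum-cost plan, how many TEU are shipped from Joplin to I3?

Solving gives:
  Lodi–I2: 94 × £4 = £376
  Joplin–I2: 91 × £12 = £1092
  Joplin–I3: 12 × £6 = £72
  Gary–I1: 4 × £3 = £12
  Gary–I2: 47 × £12 = £564
Total cost = £2116.
So Joplin→I3 carries 12 TEU.

12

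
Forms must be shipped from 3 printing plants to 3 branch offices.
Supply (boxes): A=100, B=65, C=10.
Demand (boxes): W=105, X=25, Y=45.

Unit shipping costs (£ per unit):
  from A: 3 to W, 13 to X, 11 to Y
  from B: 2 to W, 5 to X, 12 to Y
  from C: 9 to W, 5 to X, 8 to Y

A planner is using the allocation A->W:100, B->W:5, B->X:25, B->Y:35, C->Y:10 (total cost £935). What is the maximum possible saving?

Current plan cost = 100·3 + 5·2 + 25·5 + 35·12 + 10·8 = £935.
Optimal plan:
  A to W: 65 × £3 = £195
  A to Y: 35 × £11 = £385
  B to W: 40 × £2 = £80
  B to X: 25 × £5 = £125
  C to Y: 10 × £8 = £80
Optimal cost = £865.
Saving = 935 − 865 = £70.

70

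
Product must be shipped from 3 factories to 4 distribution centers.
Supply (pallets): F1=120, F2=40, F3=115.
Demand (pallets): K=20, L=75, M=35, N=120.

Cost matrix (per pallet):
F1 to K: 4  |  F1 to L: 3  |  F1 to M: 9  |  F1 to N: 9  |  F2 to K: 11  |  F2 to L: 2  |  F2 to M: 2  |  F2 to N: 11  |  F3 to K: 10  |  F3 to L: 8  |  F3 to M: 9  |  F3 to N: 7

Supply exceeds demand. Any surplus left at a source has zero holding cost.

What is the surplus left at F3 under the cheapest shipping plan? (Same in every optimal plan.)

An optimal plan:
  F1 to K: 20 × 4 = 80
  F1 to L: 70 × 3 = 210
  F1 to N: 5 × 9 = 45
  F2 to L: 5 × 2 = 10
  F2 to M: 35 × 2 = 70
  F3 to N: 115 × 7 = 805
Total cost = 1220.
F3 ships 115 of its 115, leaving 0.

0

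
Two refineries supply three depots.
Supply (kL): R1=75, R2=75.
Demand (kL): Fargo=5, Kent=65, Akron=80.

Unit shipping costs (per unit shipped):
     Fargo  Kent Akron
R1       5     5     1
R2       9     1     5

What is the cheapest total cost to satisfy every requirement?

210

Optimal allocation:
  R1→Fargo: 5 × 5 = 25
  R1→Akron: 70 × 1 = 70
  R2→Kent: 65 × 1 = 65
  R2→Akron: 10 × 5 = 50
Total = 25 + 70 + 65 + 50 = 210.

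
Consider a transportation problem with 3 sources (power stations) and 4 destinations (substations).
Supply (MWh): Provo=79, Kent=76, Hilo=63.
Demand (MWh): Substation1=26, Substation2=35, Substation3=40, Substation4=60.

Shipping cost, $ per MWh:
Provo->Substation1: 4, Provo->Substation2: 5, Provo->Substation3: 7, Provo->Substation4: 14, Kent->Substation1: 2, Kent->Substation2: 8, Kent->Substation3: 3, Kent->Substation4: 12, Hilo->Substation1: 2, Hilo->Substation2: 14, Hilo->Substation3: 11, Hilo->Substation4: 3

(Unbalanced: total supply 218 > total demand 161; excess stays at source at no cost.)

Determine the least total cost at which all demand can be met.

527

A cheapest plan:
  Provo–Substation2: 35 × $5 = $175
  Kent–Substation1: 26 × $2 = $52
  Kent–Substation3: 40 × $3 = $120
  Hilo–Substation4: 60 × $3 = $180
Total = 175 + 52 + 120 + 180 = $527.
(Supply check: Provo ships 35; Kent ships 66; Hilo ships 60.)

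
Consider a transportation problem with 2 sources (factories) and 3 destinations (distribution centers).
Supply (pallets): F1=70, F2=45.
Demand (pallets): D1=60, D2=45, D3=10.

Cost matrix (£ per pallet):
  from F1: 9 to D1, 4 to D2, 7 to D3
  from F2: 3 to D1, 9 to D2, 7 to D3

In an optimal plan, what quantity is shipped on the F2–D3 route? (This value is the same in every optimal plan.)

0

The minimum-cost plan:
  F1→D1: 15 pallets
  F1→D2: 45 pallets
  F1→D3: 10 pallets
  F2→D1: 45 pallets
Total cost = £520.
The route F2→D3 is not used.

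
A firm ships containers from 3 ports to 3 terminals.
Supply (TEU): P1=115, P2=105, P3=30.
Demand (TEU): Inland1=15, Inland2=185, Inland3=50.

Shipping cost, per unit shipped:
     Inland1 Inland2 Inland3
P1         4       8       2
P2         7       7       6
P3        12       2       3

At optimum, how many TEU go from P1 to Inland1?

Optimal shipments:
  P1→Inland1: 15 TEU
  P1→Inland2: 50 TEU
  P1→Inland3: 50 TEU
  P2→Inland2: 105 TEU
  P3→Inland2: 30 TEU
Total cost = 1355.
So P1→Inland1 carries 15 TEU.

15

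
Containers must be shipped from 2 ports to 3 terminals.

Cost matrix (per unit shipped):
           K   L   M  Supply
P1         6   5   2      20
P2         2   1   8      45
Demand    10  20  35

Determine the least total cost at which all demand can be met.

One minimum-cost allocation:
  P1->M: 20 TEU
  P2->K: 10 TEU
  P2->L: 20 TEU
  P2->M: 15 TEU
Total cost = 200.

200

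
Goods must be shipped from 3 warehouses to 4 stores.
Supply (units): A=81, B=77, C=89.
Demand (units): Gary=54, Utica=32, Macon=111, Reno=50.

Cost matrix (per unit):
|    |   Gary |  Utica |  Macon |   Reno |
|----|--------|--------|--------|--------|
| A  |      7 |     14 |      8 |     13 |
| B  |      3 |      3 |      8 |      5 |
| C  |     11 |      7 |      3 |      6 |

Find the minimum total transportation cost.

A cheapest plan:
  A–Gary: 54 × 7 = 378
  A–Macon: 27 × 8 = 216
  B–Utica: 32 × 3 = 96
  B–Reno: 45 × 5 = 225
  C–Macon: 84 × 3 = 252
  C–Reno: 5 × 6 = 30
Total = 378 + 216 + 96 + 225 + 252 + 30 = 1197.

1197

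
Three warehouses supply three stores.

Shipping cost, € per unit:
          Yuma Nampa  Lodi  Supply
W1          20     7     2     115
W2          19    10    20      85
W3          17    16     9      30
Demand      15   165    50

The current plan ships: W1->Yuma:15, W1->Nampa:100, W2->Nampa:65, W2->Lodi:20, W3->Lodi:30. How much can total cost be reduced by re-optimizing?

Current plan cost = 15·20 + 100·7 + 65·10 + 20·20 + 30·9 = €2320.
Optimal plan:
  W1 to Nampa: 80 × €7 = €560
  W1 to Lodi: 35 × €2 = €70
  W2 to Nampa: 85 × €10 = €850
  W3 to Yuma: 15 × €17 = €255
  W3 to Lodi: 15 × €9 = €135
Optimal cost = €1870.
Saving = 2320 − 1870 = €450.

450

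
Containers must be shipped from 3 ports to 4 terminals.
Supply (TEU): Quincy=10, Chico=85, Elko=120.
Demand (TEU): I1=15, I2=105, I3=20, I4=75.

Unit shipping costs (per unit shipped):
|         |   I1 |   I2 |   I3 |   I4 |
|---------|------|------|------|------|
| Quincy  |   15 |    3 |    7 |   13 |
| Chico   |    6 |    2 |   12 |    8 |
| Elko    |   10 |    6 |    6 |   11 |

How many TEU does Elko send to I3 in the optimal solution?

The minimum-cost plan:
  Quincy to I2: 10 × 3 = 30
  Chico to I2: 85 × 2 = 170
  Elko to I1: 15 × 10 = 150
  Elko to I2: 10 × 6 = 60
  Elko to I3: 20 × 6 = 120
  Elko to I4: 75 × 11 = 825
Total cost = 1355.
So Elko→I3 carries 20 TEU.

20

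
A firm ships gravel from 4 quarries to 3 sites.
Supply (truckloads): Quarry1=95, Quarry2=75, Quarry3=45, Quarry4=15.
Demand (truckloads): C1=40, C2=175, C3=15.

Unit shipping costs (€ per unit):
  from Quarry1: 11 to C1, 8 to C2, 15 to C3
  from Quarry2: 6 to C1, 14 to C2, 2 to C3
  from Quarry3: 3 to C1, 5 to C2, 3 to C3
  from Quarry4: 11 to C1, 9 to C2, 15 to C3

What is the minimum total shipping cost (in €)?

1670

Optimal allocation:
  Quarry1–C2: 95 × €8 = €760
  Quarry2–C1: 40 × €6 = €240
  Quarry2–C2: 20 × €14 = €280
  Quarry2–C3: 15 × €2 = €30
  Quarry3–C2: 45 × €5 = €225
  Quarry4–C2: 15 × €9 = €135
Total = 760 + 240 + 280 + 30 + 225 + 135 = €1670.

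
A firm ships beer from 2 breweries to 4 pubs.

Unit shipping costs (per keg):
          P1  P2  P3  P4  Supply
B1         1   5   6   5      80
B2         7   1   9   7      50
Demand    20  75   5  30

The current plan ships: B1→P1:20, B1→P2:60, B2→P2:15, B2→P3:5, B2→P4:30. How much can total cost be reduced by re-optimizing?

Current plan cost = 20·1 + 60·5 + 15·1 + 5·9 + 30·7 = 590.
Optimal plan:
  B1→P1: 20 × 1 = 20
  B1→P2: 25 × 5 = 125
  B1→P3: 5 × 6 = 30
  B1→P4: 30 × 5 = 150
  B2→P2: 50 × 1 = 50
Optimal cost = 375.
Saving = 590 − 375 = 215.

215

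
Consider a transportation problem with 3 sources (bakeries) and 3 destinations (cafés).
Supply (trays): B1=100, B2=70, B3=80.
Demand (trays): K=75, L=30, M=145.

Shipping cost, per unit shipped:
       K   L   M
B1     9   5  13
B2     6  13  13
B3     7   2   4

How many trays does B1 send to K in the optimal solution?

Optimal shipments:
  B1 to K: 5 × 9 = 45
  B1 to L: 30 × 5 = 150
  B1 to M: 65 × 13 = 845
  B2 to K: 70 × 6 = 420
  B3 to M: 80 × 4 = 320
Total cost = 1780.
So B1→K carries 5 trays.

5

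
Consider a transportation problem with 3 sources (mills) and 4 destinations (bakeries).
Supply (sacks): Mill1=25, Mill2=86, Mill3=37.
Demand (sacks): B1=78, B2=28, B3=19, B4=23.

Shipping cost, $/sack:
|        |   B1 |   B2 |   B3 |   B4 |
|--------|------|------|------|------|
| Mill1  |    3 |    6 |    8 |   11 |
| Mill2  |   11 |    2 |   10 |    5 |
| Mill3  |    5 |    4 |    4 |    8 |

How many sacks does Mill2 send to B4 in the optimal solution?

Solving gives:
  Mill1–B1: 25 × $3 = $75
  Mill2–B1: 35 × $11 = $385
  Mill2–B2: 28 × $2 = $56
  Mill2–B4: 23 × $5 = $115
  Mill3–B1: 18 × $5 = $90
  Mill3–B3: 19 × $4 = $76
Total cost = $797.
So Mill2→B4 carries 23 sacks.

23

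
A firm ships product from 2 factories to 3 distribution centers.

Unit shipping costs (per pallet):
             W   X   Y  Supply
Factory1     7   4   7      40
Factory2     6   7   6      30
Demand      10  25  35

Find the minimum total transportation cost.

385

One minimum-cost allocation:
  Factory1->W: 10 × 7 = 70
  Factory1->X: 25 × 4 = 100
  Factory1->Y: 5 × 7 = 35
  Factory2->Y: 30 × 6 = 180
Total = 70 + 100 + 35 + 180 = 385.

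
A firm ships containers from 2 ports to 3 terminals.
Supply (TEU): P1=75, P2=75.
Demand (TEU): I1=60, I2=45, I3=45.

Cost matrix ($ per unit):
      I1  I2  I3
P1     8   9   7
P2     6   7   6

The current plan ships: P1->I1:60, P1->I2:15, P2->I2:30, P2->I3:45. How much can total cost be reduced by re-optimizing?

45

Current plan cost = 60·8 + 15·9 + 30·7 + 45·6 = $1095.
Optimal plan:
  P1→I1: 30 TEU
  P1→I3: 45 TEU
  P2→I1: 30 TEU
  P2→I2: 45 TEU
Optimal cost = $1050.
Saving = 1095 − 1050 = $45.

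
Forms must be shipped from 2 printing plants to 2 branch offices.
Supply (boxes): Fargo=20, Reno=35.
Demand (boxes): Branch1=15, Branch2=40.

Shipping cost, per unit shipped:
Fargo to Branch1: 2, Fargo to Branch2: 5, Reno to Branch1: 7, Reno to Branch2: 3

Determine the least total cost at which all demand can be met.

160

A cheapest plan:
  Fargo–Branch1: 15 × 2 = 30
  Fargo–Branch2: 5 × 5 = 25
  Reno–Branch2: 35 × 3 = 105
Total = 30 + 25 + 105 = 160.
(Supply check: Fargo ships 20; Reno ships 35.)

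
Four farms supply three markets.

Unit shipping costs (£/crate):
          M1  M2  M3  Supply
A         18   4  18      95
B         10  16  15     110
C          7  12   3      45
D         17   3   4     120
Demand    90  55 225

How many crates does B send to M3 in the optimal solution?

20

The minimum-cost plan:
  A–M2: 55 crates
  A–M3: 40 crates
  B–M1: 90 crates
  B–M3: 20 crates
  C–M3: 45 crates
  D–M3: 120 crates
Total cost = £2755.
So B→M3 carries 20 crates.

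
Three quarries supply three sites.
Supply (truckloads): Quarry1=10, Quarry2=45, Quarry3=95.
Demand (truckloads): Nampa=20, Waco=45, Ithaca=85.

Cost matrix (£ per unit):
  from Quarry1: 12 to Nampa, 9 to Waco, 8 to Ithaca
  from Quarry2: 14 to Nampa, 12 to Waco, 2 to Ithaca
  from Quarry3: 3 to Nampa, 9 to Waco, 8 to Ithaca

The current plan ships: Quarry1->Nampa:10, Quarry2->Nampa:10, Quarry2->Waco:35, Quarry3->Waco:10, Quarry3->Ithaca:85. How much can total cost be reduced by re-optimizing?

Current plan cost = 10·12 + 10·14 + 35·12 + 10·9 + 85·8 = £1450.
Optimal plan:
  Quarry1→Ithaca: 10 × £8 = £80
  Quarry2→Ithaca: 45 × £2 = £90
  Quarry3→Nampa: 20 × £3 = £60
  Quarry3→Waco: 45 × £9 = £405
  Quarry3→Ithaca: 30 × £8 = £240
Optimal cost = £875.
Saving = 1450 − 875 = £575.

575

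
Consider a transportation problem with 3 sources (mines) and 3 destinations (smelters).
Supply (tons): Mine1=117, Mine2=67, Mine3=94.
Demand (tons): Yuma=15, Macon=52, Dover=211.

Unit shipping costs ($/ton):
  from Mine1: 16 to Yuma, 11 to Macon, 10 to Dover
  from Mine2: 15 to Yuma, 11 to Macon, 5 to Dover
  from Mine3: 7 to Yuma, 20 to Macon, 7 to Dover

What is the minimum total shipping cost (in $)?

2215

One minimum-cost allocation:
  Mine1 to Macon: 52 × $11 = $572
  Mine1 to Dover: 65 × $10 = $650
  Mine2 to Dover: 67 × $5 = $335
  Mine3 to Yuma: 15 × $7 = $105
  Mine3 to Dover: 79 × $7 = $553
Total = 572 + 650 + 335 + 105 + 553 = $2215.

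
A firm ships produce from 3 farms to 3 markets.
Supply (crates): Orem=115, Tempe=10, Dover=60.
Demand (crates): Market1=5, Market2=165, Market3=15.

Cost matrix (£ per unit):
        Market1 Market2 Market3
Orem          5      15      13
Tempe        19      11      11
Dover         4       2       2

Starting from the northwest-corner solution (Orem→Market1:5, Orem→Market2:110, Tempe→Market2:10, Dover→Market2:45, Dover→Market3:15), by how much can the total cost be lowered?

30

Current plan cost = 5·5 + 110·15 + 10·11 + 45·2 + 15·2 = £1905.
Optimal plan:
  Orem–Market1: 5 crates
  Orem–Market2: 95 crates
  Orem–Market3: 15 crates
  Tempe–Market2: 10 crates
  Dover–Market2: 60 crates
Optimal cost = £1875.
Saving = 1905 − 1875 = £30.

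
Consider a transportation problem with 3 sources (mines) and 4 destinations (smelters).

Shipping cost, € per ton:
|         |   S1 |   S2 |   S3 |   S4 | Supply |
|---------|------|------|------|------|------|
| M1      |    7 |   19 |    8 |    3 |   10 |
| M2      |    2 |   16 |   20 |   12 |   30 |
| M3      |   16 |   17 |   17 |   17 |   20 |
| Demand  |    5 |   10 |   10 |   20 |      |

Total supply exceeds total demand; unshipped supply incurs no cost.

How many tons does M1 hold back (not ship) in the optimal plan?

0

An optimal plan:
  M1 to S4: 10 × €3 = €30
  M2 to S1: 5 × €2 = €10
  M2 to S2: 10 × €16 = €160
  M2 to S4: 10 × €12 = €120
  M3 to S3: 10 × €17 = €170
Total cost = €490.
M1 ships 10 of its 10, leaving 0.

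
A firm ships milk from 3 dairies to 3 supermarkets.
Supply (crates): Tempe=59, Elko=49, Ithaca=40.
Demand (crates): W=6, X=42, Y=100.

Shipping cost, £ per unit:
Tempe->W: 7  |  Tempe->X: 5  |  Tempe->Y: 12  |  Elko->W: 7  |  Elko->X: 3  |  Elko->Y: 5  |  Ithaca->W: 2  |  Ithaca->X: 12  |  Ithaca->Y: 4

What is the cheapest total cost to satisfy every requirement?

789

One minimum-cost allocation:
  Tempe→W: 6 × £7 = £42
  Tempe→X: 42 × £5 = £210
  Tempe→Y: 11 × £12 = £132
  Elko→Y: 49 × £5 = £245
  Ithaca→Y: 40 × £4 = £160
Total = 42 + 210 + 132 + 245 + 160 = £789.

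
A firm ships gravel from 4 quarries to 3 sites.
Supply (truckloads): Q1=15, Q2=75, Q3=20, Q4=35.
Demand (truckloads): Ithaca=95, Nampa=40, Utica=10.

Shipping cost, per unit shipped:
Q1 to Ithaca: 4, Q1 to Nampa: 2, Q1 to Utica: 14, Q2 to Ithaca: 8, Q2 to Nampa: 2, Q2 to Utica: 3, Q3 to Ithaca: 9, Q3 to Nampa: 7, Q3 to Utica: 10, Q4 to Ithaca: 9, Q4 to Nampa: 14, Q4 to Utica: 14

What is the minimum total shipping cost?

One minimum-cost allocation:
  Q1 to Ithaca: 15 × 4 = 60
  Q2 to Ithaca: 25 × 8 = 200
  Q2 to Nampa: 40 × 2 = 80
  Q2 to Utica: 10 × 3 = 30
  Q3 to Ithaca: 20 × 9 = 180
  Q4 to Ithaca: 35 × 9 = 315
Total = 60 + 200 + 80 + 30 + 180 + 315 = 865.
(Supply check: Q1 ships 15; Q2 ships 75; Q3 ships 20; Q4 ships 35.)

865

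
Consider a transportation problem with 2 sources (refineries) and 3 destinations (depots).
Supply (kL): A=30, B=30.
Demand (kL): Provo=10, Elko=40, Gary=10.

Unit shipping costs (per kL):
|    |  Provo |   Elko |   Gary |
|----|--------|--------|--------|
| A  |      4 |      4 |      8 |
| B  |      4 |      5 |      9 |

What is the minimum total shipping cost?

A cheapest plan:
  A–Elko: 20 kL
  A–Gary: 10 kL
  B–Provo: 10 kL
  B–Elko: 20 kL
Total cost = 300.

300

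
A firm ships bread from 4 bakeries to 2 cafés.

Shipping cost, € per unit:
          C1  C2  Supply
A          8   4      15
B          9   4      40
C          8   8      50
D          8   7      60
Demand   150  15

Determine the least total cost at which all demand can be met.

1285

A cheapest plan:
  A→C1: 15 × €8 = €120
  B→C1: 25 × €9 = €225
  B→C2: 15 × €4 = €60
  C→C1: 50 × €8 = €400
  D→C1: 60 × €8 = €480
Total = 120 + 225 + 60 + 400 + 480 = €1285.
(Supply check: A ships 15; B ships 40; C ships 50; D ships 60.)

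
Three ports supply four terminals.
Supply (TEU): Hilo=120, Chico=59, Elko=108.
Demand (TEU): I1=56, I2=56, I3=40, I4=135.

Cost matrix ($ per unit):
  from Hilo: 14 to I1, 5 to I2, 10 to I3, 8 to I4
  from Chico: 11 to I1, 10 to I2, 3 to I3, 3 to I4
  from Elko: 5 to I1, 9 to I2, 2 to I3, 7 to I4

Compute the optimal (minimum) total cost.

1413

An optimal shipping plan:
  Hilo–I2: 56 × $5 = $280
  Hilo–I4: 64 × $8 = $512
  Chico–I4: 59 × $3 = $177
  Elko–I1: 56 × $5 = $280
  Elko–I3: 40 × $2 = $80
  Elko–I4: 12 × $7 = $84
Total = 280 + 512 + 177 + 280 + 80 + 84 = $1413.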